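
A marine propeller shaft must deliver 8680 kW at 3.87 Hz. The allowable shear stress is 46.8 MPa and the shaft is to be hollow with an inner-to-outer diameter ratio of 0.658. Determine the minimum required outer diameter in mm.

ω = 2π·3.87 = 24.32 rad/s, so T = P/ω = 8680×10³ / 24.32 = 357000 N·m.
For a hollow shaft with d_i/d_o = 0.658: τ_max = 16T/(π d_o³ (1−k⁴)), so d_o = [16T/(π τ_allow (1−k⁴))]^(1/3) = [16·357000/(π·4.68×10^7·0.8125)]^(1/3) = 0.3629 m.

363 mm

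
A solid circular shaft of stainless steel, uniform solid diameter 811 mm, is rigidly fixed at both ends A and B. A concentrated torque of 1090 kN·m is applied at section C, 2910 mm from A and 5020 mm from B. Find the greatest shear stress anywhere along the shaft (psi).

With uniform GJ and both ends fixed, compatibility θ_AC = θ_CB gives T_A·a = T_B·b, together with T_A + T_B = T₀.
T_A = T₀·b/(a+b) = 1.090e6·5020/7930 = 690000 N·m; T_B = 400000 N·m.
τ in each portion: τ_AC = 6.59×10^6 Pa, τ_CB = 3.82×10^6 Pa; maximum is in AC.
τ_max = T_AC·r/J = 690000·0.406/0.0425 = 6.588×10^6 Pa.

956 psi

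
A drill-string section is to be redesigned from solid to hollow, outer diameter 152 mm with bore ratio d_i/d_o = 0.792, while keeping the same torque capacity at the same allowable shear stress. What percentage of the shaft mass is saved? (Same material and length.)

48.0 %

Equal τ_max and T ⇒ the solid shaft needs d_s³ = d_o³(1−k⁴), so d_s = 152·(1−0.792⁴)^(1/3) = 128.7 mm.
Area ratio A_h/A_s = d_o²(1−k²)/d_s² = (1−k²)/(1−k⁴)^(2/3) = 0.5202.
Mass saving = 1 − 0.5202 = 48.0 %.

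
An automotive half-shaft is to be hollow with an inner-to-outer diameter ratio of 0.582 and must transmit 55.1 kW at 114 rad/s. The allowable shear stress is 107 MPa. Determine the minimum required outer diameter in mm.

29.6 mm

ω = 114 rad/s, so T = P/ω = 55.1×10³ / 114.0 = 483.3 N·m.
For a hollow shaft with d_i/d_o = 0.582: τ_max = 16T/(π d_o³ (1−k⁴)), so d_o = [16T/(π τ_allow (1−k⁴))]^(1/3) = [16·483.3/(π·1.07×10^8·0.8853)]^(1/3) = 0.02962 m.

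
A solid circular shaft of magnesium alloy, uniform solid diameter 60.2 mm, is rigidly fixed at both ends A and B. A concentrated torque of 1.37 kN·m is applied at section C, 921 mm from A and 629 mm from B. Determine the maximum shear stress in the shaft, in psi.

2760 psi

With uniform GJ and both ends fixed, compatibility θ_AC = θ_CB gives T_A·a = T_B·b, together with T_A + T_B = T₀.
T_A = T₀·b/(a+b) = 1370·629/1550 = 556.0 N·m; T_B = 814.0 N·m.
τ in each portion: τ_AC = 1.30×10^7 Pa, τ_CB = 1.90×10^7 Pa; maximum is in CB.
τ_max = T_CB·r/J = 814.0·0.0301/1.29×10^-6 = 1.900×10^7 Pa.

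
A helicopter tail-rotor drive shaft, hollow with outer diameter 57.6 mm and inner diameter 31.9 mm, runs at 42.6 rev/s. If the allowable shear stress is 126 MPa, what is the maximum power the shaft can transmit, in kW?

J = π(d_o⁴ − d_i⁴)/32 = π(0.0576⁴ − 0.0319⁴)/32 = 9.790×10^-7 m⁴.
T_max = τ_allow·J/r = 1.26×10^8 × 9.790×10^-7 / 0.0288 = 4283 N·m.
ω = 2π·42.6 = 267.7 rad/s, so P_max = T_max·ω = 1.146×10^6 W.

1150 kW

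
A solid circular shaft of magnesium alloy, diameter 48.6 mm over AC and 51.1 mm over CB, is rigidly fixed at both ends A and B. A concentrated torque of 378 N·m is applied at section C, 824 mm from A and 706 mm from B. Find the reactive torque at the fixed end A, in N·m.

Compatibility: T_A·a/J_AC = T_B·b/J_CB with T_A + T_B = T₀.
J_AC = 5.48×10^-7 m⁴, J_CB = 6.69×10^-7 m⁴, so T_A = T₀·(J_AC/a)/((J_AC/a)+(J_CB/b)) = 155.8 N·m, T_B = 222.2 N·m.

156 N·m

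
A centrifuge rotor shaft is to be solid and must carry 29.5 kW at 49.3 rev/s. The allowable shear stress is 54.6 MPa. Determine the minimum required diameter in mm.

ω = 2π·49.3 = 309.8 rad/s, so T = P/ω = 29.5×10³ / 309.8 = 95.23 N·m.
For a solid shaft τ_max = 16T/(πd³), so d = (16T/(π τ_allow))^(1/3) = (16·95.23/(π·5.46×10^7))^(1/3) = 0.02071 m.

20.7 mm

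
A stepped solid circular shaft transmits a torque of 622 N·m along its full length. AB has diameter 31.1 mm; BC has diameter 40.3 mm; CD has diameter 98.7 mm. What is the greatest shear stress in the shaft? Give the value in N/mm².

105 N/mm²

Under the same torque, τ_max = 16T/(πd³) is largest where d is smallest — segment AB (d = 31.1 mm).
τ_max = 16·622.0/(π·(0.0311)³) = 1.053×10^8 Pa.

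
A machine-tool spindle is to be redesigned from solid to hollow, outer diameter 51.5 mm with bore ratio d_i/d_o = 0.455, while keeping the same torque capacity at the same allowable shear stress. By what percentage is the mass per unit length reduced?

Equal τ_max and T ⇒ the solid shaft needs d_s³ = d_o³(1−k⁴), so d_s = 51.5·(1−0.455⁴)^(1/3) = 50.75 mm.
Area ratio A_h/A_s = d_o²(1−k²)/d_s² = (1−k²)/(1−k⁴)^(2/3) = 0.8165.
Mass saving = 1 − 0.8165 = 18.4 %.

18.4 %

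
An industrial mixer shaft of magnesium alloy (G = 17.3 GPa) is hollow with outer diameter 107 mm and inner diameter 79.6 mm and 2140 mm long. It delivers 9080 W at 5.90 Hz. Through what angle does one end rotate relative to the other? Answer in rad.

0.00339 rad

ω = 2π·5.90 = 37.07 rad/s, so T = P/ω = 9080 / 37.07 = 244.9 N·m.
J = π(d_o⁴ − d_i⁴)/32 = π(0.107⁴ − 0.0796⁴)/32 = 8.927×10^-6 m⁴.
θ = T·L/(G·J) = 244.9 × 2.14 / (17.3×10⁹ × 8.927×10^-6) = 3.394×10^-3 rad.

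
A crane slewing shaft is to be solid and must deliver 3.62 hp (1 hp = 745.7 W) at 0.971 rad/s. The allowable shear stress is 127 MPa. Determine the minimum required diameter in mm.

48.1 mm

ω = 0.971 rad/s, so T = P/ω = 3.62×745.7 / 0.9710 = 2780 N·m.
For a solid shaft τ_max = 16T/(πd³), so d = (16T/(π τ_allow))^(1/3) = (16·2780/(π·1.27×10^8))^(1/3) = 0.04813 m.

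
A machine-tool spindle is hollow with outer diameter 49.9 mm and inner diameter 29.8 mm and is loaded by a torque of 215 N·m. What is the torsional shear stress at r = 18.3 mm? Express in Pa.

J = π(d_o⁴ − d_i⁴)/32 = π(0.0499⁴ − 0.0298⁴)/32 = 5.313×10^-7 m⁴.
Shear stress varies linearly with radius: τ = T·r/J = 215.0 × 0.0183 / 5.313×10^-7 = 7.406×10^6 Pa.

7.41e6 Pa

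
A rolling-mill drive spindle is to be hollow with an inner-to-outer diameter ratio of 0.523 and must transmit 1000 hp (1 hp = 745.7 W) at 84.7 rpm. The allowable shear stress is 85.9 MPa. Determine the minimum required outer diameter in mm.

175 mm

ω = 2π·84.7/60 = 8.870 rad/s, so T = P/ω = 1000×745.7 / 8.870 = 84070 N·m.
For a hollow shaft with d_i/d_o = 0.523: τ_max = 16T/(π d_o³ (1−k⁴)), so d_o = [16T/(π τ_allow (1−k⁴))]^(1/3) = [16·84070/(π·8.59×10^7·0.9252)]^(1/3) = 0.1753 m.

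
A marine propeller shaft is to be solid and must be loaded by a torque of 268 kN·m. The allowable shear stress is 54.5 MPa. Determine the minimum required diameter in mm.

For a solid shaft τ_max = 16T/(πd³), so d = (16T/(π τ_allow))^(1/3) = (16·268000/(π·5.45×10^7))^(1/3) = 0.2926 m.

293 mm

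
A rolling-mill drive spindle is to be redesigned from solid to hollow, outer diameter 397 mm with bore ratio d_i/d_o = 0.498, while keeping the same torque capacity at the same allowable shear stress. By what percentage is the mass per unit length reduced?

Equal τ_max and T ⇒ the solid shaft needs d_s³ = d_o³(1−k⁴), so d_s = 397·(1−0.498⁴)^(1/3) = 388.7 mm.
Area ratio A_h/A_s = d_o²(1−k²)/d_s² = (1−k²)/(1−k⁴)^(2/3) = 0.7845.
Mass saving = 1 − 0.7845 = 21.5 %.

21.5 %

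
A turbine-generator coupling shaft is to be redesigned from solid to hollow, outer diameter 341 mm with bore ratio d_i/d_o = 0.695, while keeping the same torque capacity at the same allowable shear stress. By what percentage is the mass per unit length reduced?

38.3 %

Equal τ_max and T ⇒ the solid shaft needs d_s³ = d_o³(1−k⁴), so d_s = 341·(1−0.695⁴)^(1/3) = 312.1 mm.
Area ratio A_h/A_s = d_o²(1−k²)/d_s² = (1−k²)/(1−k⁴)^(2/3) = 0.6172.
Mass saving = 1 − 0.6172 = 38.3 %.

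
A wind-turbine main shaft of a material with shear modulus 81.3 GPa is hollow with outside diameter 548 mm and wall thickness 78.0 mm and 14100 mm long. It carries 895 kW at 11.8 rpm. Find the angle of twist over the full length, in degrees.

1.10°

ω = 2π·11.8/60 = 1.236 rad/s, so T = P/ω = 895×10³ / 1.236 = 724300 N·m.
J = π(d_o⁴ − d_i⁴)/32 = π(0.548⁴ − 0.392⁴)/32 = 6.535×10^-3 m⁴.
θ = T·L/(G·J) = 724300 × 14.1 / (81.3×10⁹ × 6.535×10^-3) = 0.01922 rad.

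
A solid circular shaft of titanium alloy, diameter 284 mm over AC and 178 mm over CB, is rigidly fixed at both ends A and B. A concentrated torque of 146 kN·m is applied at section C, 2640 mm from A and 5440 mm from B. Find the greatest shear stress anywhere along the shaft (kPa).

Compatibility: T_A·a/J_AC = T_B·b/J_CB with T_A + T_B = T₀.
J_AC = 6.39×10^-4 m⁴, J_CB = 9.86×10^-5 m⁴, so T_A = T₀·(J_AC/a)/((J_AC/a)+(J_CB/b)) = 135800 N·m, T_B = 10170 N·m.
τ in each portion: τ_AC = 3.02×10^7 Pa, τ_CB = 9.19×10^6 Pa; maximum is in AC.
τ_max = T_AC·r/J = 135800·0.142/6.39×10^-4 = 3.020×10^7 Pa.

30200 kPa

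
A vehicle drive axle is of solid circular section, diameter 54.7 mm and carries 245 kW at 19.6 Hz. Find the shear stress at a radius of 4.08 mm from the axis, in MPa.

ω = 2π·19.6 = 123.2 rad/s, so T = P/ω = 245×10³ / 123.2 = 1989 N·m.
J = πd⁴/32 = π(0.0547)⁴/32 = 8.789×10^-7 m⁴.
Shear stress varies linearly with radius: τ = T·r/J = 1989 × 0.00408 / 8.789×10^-7 = 9.235×10^6 Pa.

9.24 MPa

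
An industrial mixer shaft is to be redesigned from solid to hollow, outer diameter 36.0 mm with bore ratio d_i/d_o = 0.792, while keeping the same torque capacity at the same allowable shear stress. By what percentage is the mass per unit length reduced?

48.0 %

Equal τ_max and T ⇒ the solid shaft needs d_s³ = d_o³(1−k⁴), so d_s = 36.0·(1−0.792⁴)^(1/3) = 30.47 mm.
Area ratio A_h/A_s = d_o²(1−k²)/d_s² = (1−k²)/(1−k⁴)^(2/3) = 0.5202.
Mass saving = 1 − 0.5202 = 48.0 %.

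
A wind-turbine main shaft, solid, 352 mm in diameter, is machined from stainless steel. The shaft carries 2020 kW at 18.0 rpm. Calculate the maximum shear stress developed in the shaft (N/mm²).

ω = 2π·18.0/60 = 1.885 rad/s, so T = P/ω = 2020×10³ / 1.885 = 1.072e6 N·m.
J = πd⁴/32 = π(0.352)⁴/32 = 1.507×10^-3 m⁴.
τ_max = T·r/J = 1.072e6 × 0.176 / 1.507×10^-3 = 1.251×10^8 Pa.

125 N/mm²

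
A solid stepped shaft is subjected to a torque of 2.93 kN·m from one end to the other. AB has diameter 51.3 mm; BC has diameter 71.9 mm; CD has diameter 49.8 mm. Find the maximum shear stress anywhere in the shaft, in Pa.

Under the same torque, τ_max = 16T/(πd³) is largest where d is smallest — segment CD (d = 49.8 mm).
τ_max = 16·2930/(π·(0.0498)³) = 1.208×10^8 Pa.

1.21e8 Pa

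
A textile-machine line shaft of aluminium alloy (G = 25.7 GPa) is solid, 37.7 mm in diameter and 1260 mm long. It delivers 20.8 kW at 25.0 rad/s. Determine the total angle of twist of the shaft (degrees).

11.8°

ω = 25.0 rad/s, so T = P/ω = 20.8×10³ / 25.00 = 832.0 N·m.
J = πd⁴/32 = π(0.0377)⁴/32 = 1.983×10^-7 m⁴.
θ = T·L/(G·J) = 832.0 × 1.26 / (25.7×10⁹ × 1.983×10^-7) = 0.2057 rad.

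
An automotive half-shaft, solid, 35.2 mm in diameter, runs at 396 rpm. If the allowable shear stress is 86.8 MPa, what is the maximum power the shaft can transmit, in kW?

J = πd⁴/32 = π(0.0352)⁴/32 = 1.507×10^-7 m⁴.
T_max = τ_allow·J/r = 8.68×10^7 × 1.507×10^-7 / 0.0176 = 743.3 N·m.
ω = 2π·396/60 = 41.47 rad/s, so P_max = T_max·ω = 3.082×10^4 W.

30.8 kW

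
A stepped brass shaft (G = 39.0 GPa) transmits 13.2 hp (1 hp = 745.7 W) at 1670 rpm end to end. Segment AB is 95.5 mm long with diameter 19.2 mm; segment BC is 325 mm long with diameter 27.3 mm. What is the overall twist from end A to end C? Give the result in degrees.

ω = 2π·1670/60 = 174.9 rad/s, so T = P/ω = 13.2×745.7 / 174.9 = 56.29 N·m.
J_AB = π(0.0192)⁴/32 = 1.33×10^-8 m⁴; J_BC = π(0.0273)⁴/32 = 5.45×10^-8 m⁴.
θ = (T/G)·Σ L_i/J_i = (56.29/39.0×10⁹)·(0.0955/1.33×10^-8 + 0.325/5.45×10^-8) = 0.01893 rad.

1.08°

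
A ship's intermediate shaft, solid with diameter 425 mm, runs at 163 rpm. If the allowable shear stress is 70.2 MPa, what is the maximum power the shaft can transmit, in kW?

18100 kW

J = πd⁴/32 = π(0.425)⁴/32 = 3.203×10^-3 m⁴.
T_max = τ_allow·J/r = 7.02×10^7 × 3.203×10^-3 / 0.212 = 1.058e6 N·m.
ω = 2π·163/60 = 17.07 rad/s, so P_max = T_max·ω = 1.806×10^7 W.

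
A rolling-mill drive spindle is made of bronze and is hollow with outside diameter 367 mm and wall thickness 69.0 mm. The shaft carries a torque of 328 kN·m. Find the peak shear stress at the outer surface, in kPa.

J = π(d_o⁴ − d_i⁴)/32 = π(0.367⁴ − 0.229⁴)/32 = 1.511×10^-3 m⁴.
τ_max = T·r/J = 328000 × 0.183 / 1.511×10^-3 = 3.983×10^7 Pa.

39800 kPa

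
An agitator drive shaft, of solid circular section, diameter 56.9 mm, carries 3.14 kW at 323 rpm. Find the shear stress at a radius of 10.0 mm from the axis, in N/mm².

ω = 2π·323/60 = 33.82 rad/s, so T = P/ω = 3.14×10³ / 33.82 = 92.83 N·m.
J = πd⁴/32 = π(0.0569)⁴/32 = 1.029×10^-6 m⁴.
Shear stress varies linearly with radius: τ = T·r/J = 92.83 × 0.0100 / 1.029×10^-6 = 9.021×10^5 Pa.

0.902 N/mm²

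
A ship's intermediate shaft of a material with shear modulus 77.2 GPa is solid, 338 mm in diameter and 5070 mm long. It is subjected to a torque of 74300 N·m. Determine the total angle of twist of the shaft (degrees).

J = πd⁴/32 = π(0.338)⁴/32 = 1.281×10^-3 m⁴.
θ = T·L/(G·J) = 74300 × 5.07 / (77.2×10⁹ × 1.281×10^-3) = 3.808×10^-3 rad.

0.218°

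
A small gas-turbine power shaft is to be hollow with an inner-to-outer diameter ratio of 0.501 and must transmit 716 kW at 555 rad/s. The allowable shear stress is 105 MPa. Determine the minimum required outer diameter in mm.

ω = 555 rad/s, so T = P/ω = 716×10³ / 555.0 = 1290 N·m.
For a hollow shaft with d_i/d_o = 0.501: τ_max = 16T/(π d_o³ (1−k⁴)), so d_o = [16T/(π τ_allow (1−k⁴))]^(1/3) = [16·1290/(π·1.05×10^8·0.9370)]^(1/3) = 0.04057 m.

40.6 mm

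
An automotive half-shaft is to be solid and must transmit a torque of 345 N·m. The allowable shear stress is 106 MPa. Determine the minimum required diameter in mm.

For a solid shaft τ_max = 16T/(πd³), so d = (16T/(π τ_allow))^(1/3) = (16·345.0/(π·1.06×10^8))^(1/3) = 0.02550 m.

25.5 mm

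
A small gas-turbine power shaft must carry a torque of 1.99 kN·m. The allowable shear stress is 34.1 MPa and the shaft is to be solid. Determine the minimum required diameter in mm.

For a solid shaft τ_max = 16T/(πd³), so d = (16T/(π τ_allow))^(1/3) = (16·1990/(π·3.41×10^7))^(1/3) = 0.06674 m.

66.7 mm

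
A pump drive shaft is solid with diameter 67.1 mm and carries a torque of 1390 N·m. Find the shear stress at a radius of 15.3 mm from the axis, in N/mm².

J = πd⁴/32 = π(0.0671)⁴/32 = 1.990×10^-6 m⁴.
Shear stress varies linearly with radius: τ = T·r/J = 1390 × 0.0153 / 1.990×10^-6 = 1.069×10^7 Pa.

10.7 N/mm²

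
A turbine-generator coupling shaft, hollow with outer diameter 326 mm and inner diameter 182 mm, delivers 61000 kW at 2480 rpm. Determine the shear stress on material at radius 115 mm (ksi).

3.91 ksi

ω = 2π·2480/60 = 259.7 rad/s, so T = P/ω = 61000×10³ / 259.7 = 234900 N·m.
J = π(d_o⁴ − d_i⁴)/32 = π(0.326⁴ − 0.182⁴)/32 = 1.001×10^-3 m⁴.
Shear stress varies linearly with radius: τ = T·r/J = 234900 × 0.115 / 1.001×10^-3 = 2.698×10^7 Pa.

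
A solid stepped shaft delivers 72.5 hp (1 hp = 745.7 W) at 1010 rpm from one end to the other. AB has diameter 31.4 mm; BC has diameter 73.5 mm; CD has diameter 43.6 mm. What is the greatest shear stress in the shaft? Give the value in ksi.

ω = 2π·1010/60 = 105.8 rad/s, so T = P/ω = 72.5×745.7 / 105.8 = 511.2 N·m.
Under the same torque, τ_max = 16T/(πd³) is largest where d is smallest — segment AB (d = 31.4 mm).
τ_max = 16·511.2/(π·(0.0314)³) = 8.409×10^7 Pa.

12.2 ksi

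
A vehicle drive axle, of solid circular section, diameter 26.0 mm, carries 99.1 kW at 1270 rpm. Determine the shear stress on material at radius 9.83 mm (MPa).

163 MPa

ω = 2π·1270/60 = 133.0 rad/s, so T = P/ω = 99.1×10³ / 133.0 = 745.1 N·m.
J = πd⁴/32 = π(0.0260)⁴/32 = 4.486×10^-8 m⁴.
Shear stress varies linearly with radius: τ = T·r/J = 745.1 × 0.00983 / 4.486×10^-8 = 1.633×10^8 Pa.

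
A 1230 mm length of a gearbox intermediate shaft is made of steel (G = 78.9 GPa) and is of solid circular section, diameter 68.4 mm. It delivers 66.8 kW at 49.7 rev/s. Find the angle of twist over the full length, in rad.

ω = 2π·49.7 = 312.3 rad/s, so T = P/ω = 66.8×10³ / 312.3 = 213.9 N·m.
J = πd⁴/32 = π(0.0684)⁴/32 = 2.149×10^-6 m⁴.
θ = T·L/(G·J) = 213.9 × 1.23 / (78.9×10⁹ × 2.149×10^-6) = 1.552×10^-3 rad.

0.00155 rad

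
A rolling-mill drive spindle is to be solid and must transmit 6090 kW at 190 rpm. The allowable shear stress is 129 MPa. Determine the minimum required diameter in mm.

ω = 2π·190/60 = 19.90 rad/s, so T = P/ω = 6090×10³ / 19.90 = 306100 N·m.
For a solid shaft τ_max = 16T/(πd³), so d = (16T/(π τ_allow))^(1/3) = (16·306100/(π·1.29×10^8))^(1/3) = 0.2295 m.

229 mm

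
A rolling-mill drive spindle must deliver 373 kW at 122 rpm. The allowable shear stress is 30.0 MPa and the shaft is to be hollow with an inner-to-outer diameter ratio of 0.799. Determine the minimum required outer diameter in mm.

ω = 2π·122/60 = 12.78 rad/s, so T = P/ω = 373×10³ / 12.78 = 29200 N·m.
For a hollow shaft with d_i/d_o = 0.799: τ_max = 16T/(π d_o³ (1−k⁴)), so d_o = [16T/(π τ_allow (1−k⁴))]^(1/3) = [16·29200/(π·3.00×10^7·0.5924)]^(1/3) = 0.2030 m.

203 mm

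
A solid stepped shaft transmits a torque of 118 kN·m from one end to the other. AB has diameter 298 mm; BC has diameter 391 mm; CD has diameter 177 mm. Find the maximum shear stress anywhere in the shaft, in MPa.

Under the same torque, τ_max = 16T/(πd³) is largest where d is smallest — segment CD (d = 177 mm).
τ_max = 16·118000/(π·(0.177)³) = 1.084×10^8 Pa.

108 MPa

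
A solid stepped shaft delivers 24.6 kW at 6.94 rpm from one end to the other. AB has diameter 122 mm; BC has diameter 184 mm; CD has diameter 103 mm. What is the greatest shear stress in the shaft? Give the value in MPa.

ω = 2π·6.94/60 = 0.7268 rad/s, so T = P/ω = 24.6×10³ / 0.7268 = 33850 N·m.
Under the same torque, τ_max = 16T/(πd³) is largest where d is smallest — segment CD (d = 103 mm).
τ_max = 16·33850/(π·(0.103)³) = 1.578×10^8 Pa.

158 MPa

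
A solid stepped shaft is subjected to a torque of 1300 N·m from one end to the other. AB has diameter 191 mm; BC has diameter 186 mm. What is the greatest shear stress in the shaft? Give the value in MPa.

1.03 MPa

Under the same torque, τ_max = 16T/(πd³) is largest where d is smallest — segment BC (d = 186 mm).
τ_max = 16·1300/(π·(0.186)³) = 1.029×10^6 Pa.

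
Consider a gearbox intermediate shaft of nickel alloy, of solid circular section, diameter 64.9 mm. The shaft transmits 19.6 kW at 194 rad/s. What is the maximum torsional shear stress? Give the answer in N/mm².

1.88 N/mm²

ω = 194 rad/s, so T = P/ω = 19.6×10³ / 194.0 = 101.0 N·m.
J = πd⁴/32 = π(0.0649)⁴/32 = 1.742×10^-6 m⁴.
τ_max = T·r/J = 101.0 × 0.0324 / 1.742×10^-6 = 1.882×10^6 Pa.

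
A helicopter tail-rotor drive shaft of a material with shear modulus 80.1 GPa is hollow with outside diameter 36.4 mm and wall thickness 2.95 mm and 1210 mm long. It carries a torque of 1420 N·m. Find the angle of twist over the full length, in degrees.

J = π(d_o⁴ − d_i⁴)/32 = π(0.0364⁴ − 0.0305⁴)/32 = 8.739×10^-8 m⁴.
θ = T·L/(G·J) = 1420 × 1.21 / (80.1×10⁹ × 8.739×10^-8) = 0.2455 rad.

14.1°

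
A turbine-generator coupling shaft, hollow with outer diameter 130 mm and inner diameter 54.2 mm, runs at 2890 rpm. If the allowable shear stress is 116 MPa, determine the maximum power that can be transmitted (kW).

14700 kW

J = π(d_o⁴ − d_i⁴)/32 = π(0.130⁴ − 0.0542⁴)/32 = 2.719×10^-5 m⁴.
T_max = τ_allow·J/r = 1.16×10^8 × 2.719×10^-5 / 0.0650 = 48530 N·m.
ω = 2π·2890/60 = 302.6 rad/s, so P_max = T_max·ω = 1.469×10^7 W.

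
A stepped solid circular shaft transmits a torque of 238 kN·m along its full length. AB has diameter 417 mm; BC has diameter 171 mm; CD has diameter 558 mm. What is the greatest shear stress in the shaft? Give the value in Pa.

Under the same torque, τ_max = 16T/(πd³) is largest where d is smallest — segment BC (d = 171 mm).
τ_max = 16·238000/(π·(0.171)³) = 2.424×10^8 Pa.

2.42e8 Pa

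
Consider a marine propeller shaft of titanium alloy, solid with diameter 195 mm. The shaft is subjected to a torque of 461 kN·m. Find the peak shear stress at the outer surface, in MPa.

317 MPa

J = πd⁴/32 = π(0.195)⁴/32 = 1.420×10^-4 m⁴.
τ_max = T·r/J = 461000 × 0.0975 / 1.420×10^-4 = 3.166×10^8 Pa.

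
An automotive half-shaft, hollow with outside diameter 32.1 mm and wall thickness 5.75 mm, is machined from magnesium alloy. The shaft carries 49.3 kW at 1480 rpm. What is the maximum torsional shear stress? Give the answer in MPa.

59.0 MPa

ω = 2π·1480/60 = 155.0 rad/s, so T = P/ω = 49.3×10³ / 155.0 = 318.1 N·m.
J = π(d_o⁴ − d_i⁴)/32 = π(0.0321⁴ − 0.0206⁴)/32 = 8.656×10^-8 m⁴.
τ_max = T·r/J = 318.1 × 0.0161 / 8.656×10^-8 = 5.898×10^7 Pa.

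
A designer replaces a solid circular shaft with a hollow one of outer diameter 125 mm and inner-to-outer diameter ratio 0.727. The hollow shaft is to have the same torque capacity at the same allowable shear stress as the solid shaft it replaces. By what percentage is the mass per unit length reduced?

Equal τ_max and T ⇒ the solid shaft needs d_s³ = d_o³(1−k⁴), so d_s = 125·(1−0.727⁴)^(1/3) = 112.1 mm.
Area ratio A_h/A_s = d_o²(1−k²)/d_s² = (1−k²)/(1−k⁴)^(2/3) = 0.5865.
Mass saving = 1 − 0.5865 = 41.3 %.

41.3 %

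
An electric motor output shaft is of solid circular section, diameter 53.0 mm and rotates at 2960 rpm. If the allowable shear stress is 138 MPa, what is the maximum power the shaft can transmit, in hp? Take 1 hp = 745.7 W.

1680 hp

J = πd⁴/32 = π(0.0530)⁴/32 = 7.746×10^-7 m⁴.
T_max = τ_allow·J/r = 1.38×10^8 × 7.746×10^-7 / 0.0265 = 4034 N·m.
ω = 2π·2960/60 = 310.0 rad/s, so P_max = T_max·ω = 1.250×10^6 W.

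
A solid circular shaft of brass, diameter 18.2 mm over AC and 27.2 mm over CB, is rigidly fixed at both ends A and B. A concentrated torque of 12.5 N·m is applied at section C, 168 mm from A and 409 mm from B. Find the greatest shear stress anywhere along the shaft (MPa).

3.46 MPa

Compatibility: T_A·a/J_AC = T_B·b/J_CB with T_A + T_B = T₀.
J_AC = 1.08×10^-8 m⁴, J_CB = 5.37×10^-8 m⁴, so T_A = T₀·(J_AC/a)/((J_AC/a)+(J_CB/b)) = 4.099 N·m, T_B = 8.401 N·m.
τ in each portion: τ_AC = 3.46×10^6 Pa, τ_CB = 2.13×10^6 Pa; maximum is in AC.
τ_max = T_AC·r/J = 4.099·0.00910/1.08×10^-8 = 3.463×10^6 Pa.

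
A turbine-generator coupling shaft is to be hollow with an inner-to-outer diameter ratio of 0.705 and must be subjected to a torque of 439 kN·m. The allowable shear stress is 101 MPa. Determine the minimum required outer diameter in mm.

For a hollow shaft with d_i/d_o = 0.705: τ_max = 16T/(π d_o³ (1−k⁴)), so d_o = [16T/(π τ_allow (1−k⁴))]^(1/3) = [16·439000/(π·1.01×10^8·0.7530)]^(1/3) = 0.3086 m.

309 mm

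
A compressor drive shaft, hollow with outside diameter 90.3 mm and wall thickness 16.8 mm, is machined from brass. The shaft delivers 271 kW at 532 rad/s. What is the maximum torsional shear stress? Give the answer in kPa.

ω = 532 rad/s, so T = P/ω = 271×10³ / 532.0 = 509.4 N·m.
J = π(d_o⁴ − d_i⁴)/32 = π(0.0903⁴ − 0.0567⁴)/32 = 5.513×10^-6 m⁴.
τ_max = T·r/J = 509.4 × 0.0451 / 5.513×10^-6 = 4.172×10^6 Pa.

4170 kPa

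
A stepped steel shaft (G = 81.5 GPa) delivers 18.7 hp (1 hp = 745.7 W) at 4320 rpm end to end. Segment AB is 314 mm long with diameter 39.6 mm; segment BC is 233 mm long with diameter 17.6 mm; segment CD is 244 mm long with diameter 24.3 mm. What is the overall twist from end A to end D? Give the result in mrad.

12.5 mrad

ω = 2π·4320/60 = 452.4 rad/s, so T = P/ω = 18.7×745.7 / 452.4 = 30.82 N·m.
J_AB = π(0.0396)⁴/32 = 2.41×10^-7 m⁴; J_BC = π(0.0176)⁴/32 = 9.42×10^-9 m⁴; J_CD = π(0.0243)⁴/32 = 3.42×10^-8 m⁴.
θ = (T/G)·Σ L_i/J_i = (30.82/81.5×10⁹)·(0.314/2.41×10^-7 + 0.233/9.42×10^-9 + 0.244/3.42×10^-8) = 0.01254 rad.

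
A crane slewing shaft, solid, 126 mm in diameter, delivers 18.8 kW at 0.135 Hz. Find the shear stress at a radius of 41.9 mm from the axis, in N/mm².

37.5 N/mm²

ω = 2π·0.135 = 0.8482 rad/s, so T = P/ω = 18.8×10³ / 0.8482 = 22160 N·m.
J = πd⁴/32 = π(0.126)⁴/32 = 2.474×10^-5 m⁴.
Shear stress varies linearly with radius: τ = T·r/J = 22160 × 0.0419 / 2.474×10^-5 = 3.753×10^7 Pa.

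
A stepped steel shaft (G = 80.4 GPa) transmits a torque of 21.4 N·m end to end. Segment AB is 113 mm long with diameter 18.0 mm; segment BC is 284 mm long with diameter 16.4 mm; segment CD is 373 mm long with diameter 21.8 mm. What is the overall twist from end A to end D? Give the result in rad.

J_AB = π(0.0180)⁴/32 = 1.03×10^-8 m⁴; J_BC = π(0.0164)⁴/32 = 7.10×10^-9 m⁴; J_CD = π(0.0218)⁴/32 = 2.22×10^-8 m⁴.
θ = (T/G)·Σ L_i/J_i = (21.40/80.4×10⁹)·(0.113/1.03×10^-8 + 0.284/7.10×10^-9 + 0.373/2.22×10^-8) = 0.01804 rad.

0.0180 rad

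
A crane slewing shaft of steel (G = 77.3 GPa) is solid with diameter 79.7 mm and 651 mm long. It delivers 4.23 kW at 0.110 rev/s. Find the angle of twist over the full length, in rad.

ω = 2π·0.110 = 0.6912 rad/s, so T = P/ω = 4.23×10³ / 0.6912 = 6120 N·m.
J = πd⁴/32 = π(0.0797)⁴/32 = 3.961×10^-6 m⁴.
θ = T·L/(G·J) = 6120 × 0.651 / (77.3×10⁹ × 3.961×10^-6) = 0.01301 rad.

0.0130 rad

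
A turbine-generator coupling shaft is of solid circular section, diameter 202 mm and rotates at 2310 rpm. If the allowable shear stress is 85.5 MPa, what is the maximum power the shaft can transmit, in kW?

33500 kW

J = πd⁴/32 = π(0.202)⁴/32 = 1.635×10^-4 m⁴.
T_max = τ_allow·J/r = 8.55×10^7 × 1.635×10^-4 / 0.101 = 138400 N·m.
ω = 2π·2310/60 = 241.9 rad/s, so P_max = T_max·ω = 3.347×10^7 W.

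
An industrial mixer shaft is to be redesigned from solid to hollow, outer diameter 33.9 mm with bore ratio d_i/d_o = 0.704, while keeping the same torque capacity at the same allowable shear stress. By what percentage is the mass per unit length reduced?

39.1 %

Equal τ_max and T ⇒ the solid shaft needs d_s³ = d_o³(1−k⁴), so d_s = 33.9·(1−0.704⁴)^(1/3) = 30.86 mm.
Area ratio A_h/A_s = d_o²(1−k²)/d_s² = (1−k²)/(1−k⁴)^(2/3) = 0.6087.
Mass saving = 1 − 0.6087 = 39.1 %.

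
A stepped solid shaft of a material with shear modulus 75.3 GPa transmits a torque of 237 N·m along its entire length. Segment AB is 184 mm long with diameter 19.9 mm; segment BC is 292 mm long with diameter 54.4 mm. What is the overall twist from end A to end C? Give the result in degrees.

J_AB = π(0.0199)⁴/32 = 1.54×10^-8 m⁴; J_BC = π(0.0544)⁴/32 = 8.60×10^-7 m⁴.
θ = (T/G)·Σ L_i/J_i = (237.0/75.3×10⁹)·(0.184/1.54×10^-8 + 0.292/8.60×10^-7) = 0.03868 rad.

2.22°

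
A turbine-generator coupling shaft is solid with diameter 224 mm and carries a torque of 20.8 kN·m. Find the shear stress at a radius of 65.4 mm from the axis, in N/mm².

J = πd⁴/32 = π(0.224)⁴/32 = 2.472×10^-4 m⁴.
Shear stress varies linearly with radius: τ = T·r/J = 20800 × 0.0654 / 2.472×10^-4 = 5.504×10^6 Pa.

5.50 N/mm²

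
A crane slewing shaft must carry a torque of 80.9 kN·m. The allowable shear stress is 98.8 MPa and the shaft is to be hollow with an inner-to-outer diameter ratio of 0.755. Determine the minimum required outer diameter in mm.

183 mm

For a hollow shaft with d_i/d_o = 0.755: τ_max = 16T/(π d_o³ (1−k⁴)), so d_o = [16T/(π τ_allow (1−k⁴))]^(1/3) = [16·80900/(π·9.88×10^7·0.6751)]^(1/3) = 0.1835 m.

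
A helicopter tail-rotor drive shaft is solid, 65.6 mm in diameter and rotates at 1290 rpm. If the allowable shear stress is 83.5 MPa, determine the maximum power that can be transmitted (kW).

J = πd⁴/32 = π(0.0656)⁴/32 = 1.818×10^-6 m⁴.
T_max = τ_allow·J/r = 8.35×10^7 × 1.818×10^-6 / 0.0328 = 4628 N·m.
ω = 2π·1290/60 = 135.1 rad/s, so P_max = T_max·ω = 6.252×10^5 W.

625 kW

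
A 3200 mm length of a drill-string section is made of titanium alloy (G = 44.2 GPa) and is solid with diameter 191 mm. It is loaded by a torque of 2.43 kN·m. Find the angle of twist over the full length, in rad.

0.00135 rad

J = πd⁴/32 = π(0.191)⁴/32 = 1.307×10^-4 m⁴.
θ = T·L/(G·J) = 2430 × 3.20 / (44.2×10⁹ × 1.307×10^-4) = 1.346×10^-3 rad.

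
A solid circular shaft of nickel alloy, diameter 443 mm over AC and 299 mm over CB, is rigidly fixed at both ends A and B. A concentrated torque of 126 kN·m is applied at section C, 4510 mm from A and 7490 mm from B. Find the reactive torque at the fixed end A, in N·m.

112000 N·m

Compatibility: T_A·a/J_AC = T_B·b/J_CB with T_A + T_B = T₀.
J_AC = 3.78×10^-3 m⁴, J_CB = 7.85×10^-4 m⁴, so T_A = T₀·(J_AC/a)/((J_AC/a)+(J_CB/b)) = 112000 N·m, T_B = 14000 N·m.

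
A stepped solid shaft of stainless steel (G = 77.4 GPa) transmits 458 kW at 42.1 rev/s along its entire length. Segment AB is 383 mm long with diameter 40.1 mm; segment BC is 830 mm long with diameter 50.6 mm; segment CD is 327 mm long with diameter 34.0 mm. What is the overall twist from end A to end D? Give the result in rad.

0.118 rad

ω = 2π·42.1 = 264.5 rad/s, so T = P/ω = 458×10³ / 264.5 = 1731 N·m.
J_AB = π(0.0401)⁴/32 = 2.54×10^-7 m⁴; J_BC = π(0.0506)⁴/32 = 6.44×10^-7 m⁴; J_CD = π(0.0340)⁴/32 = 1.31×10^-7 m⁴.
θ = (T/G)·Σ L_i/J_i = (1731/77.4×10⁹)·(0.383/2.54×10^-7 + 0.830/6.44×10^-7 + 0.327/1.31×10^-7) = 0.1184 rad.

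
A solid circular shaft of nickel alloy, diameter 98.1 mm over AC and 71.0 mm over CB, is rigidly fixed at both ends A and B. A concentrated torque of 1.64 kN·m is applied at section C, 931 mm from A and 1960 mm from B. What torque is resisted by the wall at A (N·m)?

Compatibility: T_A·a/J_AC = T_B·b/J_CB with T_A + T_B = T₀.
J_AC = 9.09×10^-6 m⁴, J_CB = 2.49×10^-6 m⁴, so T_A = T₀·(J_AC/a)/((J_AC/a)+(J_CB/b)) = 1451 N·m, T_B = 189.1 N·m.

1450 N·m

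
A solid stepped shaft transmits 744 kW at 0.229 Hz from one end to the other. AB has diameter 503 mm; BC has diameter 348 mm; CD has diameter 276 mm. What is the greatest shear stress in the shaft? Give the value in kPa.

125000 kPa

ω = 2π·0.229 = 1.439 rad/s, so T = P/ω = 744×10³ / 1.439 = 517100 N·m.
Under the same torque, τ_max = 16T/(πd³) is largest where d is smallest — segment CD (d = 276 mm).
τ_max = 16·517100/(π·(0.276)³) = 1.253×10^8 Pa.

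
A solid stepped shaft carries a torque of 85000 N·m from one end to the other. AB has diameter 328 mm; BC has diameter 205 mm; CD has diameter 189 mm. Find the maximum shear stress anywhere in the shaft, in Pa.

Under the same torque, τ_max = 16T/(πd³) is largest where d is smallest — segment CD (d = 189 mm).
τ_max = 16·85000/(π·(0.189)³) = 6.412×10^7 Pa.

6.41e7 Pa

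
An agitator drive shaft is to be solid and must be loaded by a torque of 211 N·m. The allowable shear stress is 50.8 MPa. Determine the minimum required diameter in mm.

For a solid shaft τ_max = 16T/(πd³), so d = (16T/(π τ_allow))^(1/3) = (16·211.0/(π·5.08×10^7))^(1/3) = 0.02766 m.

27.7 mm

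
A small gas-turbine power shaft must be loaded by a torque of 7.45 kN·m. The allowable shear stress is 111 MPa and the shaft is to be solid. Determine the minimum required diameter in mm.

69.9 mm

For a solid shaft τ_max = 16T/(πd³), so d = (16T/(π τ_allow))^(1/3) = (16·7450/(π·1.11×10^8))^(1/3) = 0.06992 m.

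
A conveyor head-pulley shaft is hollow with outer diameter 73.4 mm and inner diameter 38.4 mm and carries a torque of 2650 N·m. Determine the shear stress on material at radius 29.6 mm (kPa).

J = π(d_o⁴ − d_i⁴)/32 = π(0.0734⁴ − 0.0384⁴)/32 = 2.636×10^-6 m⁴.
Shear stress varies linearly with radius: τ = T·r/J = 2650 × 0.0296 / 2.636×10^-6 = 2.976×10^7 Pa.

29800 kPa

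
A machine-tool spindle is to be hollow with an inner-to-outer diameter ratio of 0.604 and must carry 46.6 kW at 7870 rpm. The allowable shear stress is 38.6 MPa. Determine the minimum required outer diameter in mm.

ω = 2π·7870/60 = 824.1 rad/s, so T = P/ω = 46.6×10³ / 824.1 = 56.54 N·m.
For a hollow shaft with d_i/d_o = 0.604: τ_max = 16T/(π d_o³ (1−k⁴)), so d_o = [16T/(π τ_allow (1−k⁴))]^(1/3) = [16·56.54/(π·3.86×10^7·0.8669)]^(1/3) = 0.02049 m.

20.5 mm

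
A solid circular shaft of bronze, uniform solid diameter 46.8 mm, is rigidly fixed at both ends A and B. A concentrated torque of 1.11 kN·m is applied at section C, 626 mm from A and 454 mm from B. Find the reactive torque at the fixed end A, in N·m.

With uniform GJ and both ends fixed, compatibility θ_AC = θ_CB gives T_A·a = T_B·b, together with T_A + T_B = T₀.
T_A = T₀·b/(a+b) = 1110·454/1080 = 466.6 N·m; T_B = 643.4 N·m.

467 N·m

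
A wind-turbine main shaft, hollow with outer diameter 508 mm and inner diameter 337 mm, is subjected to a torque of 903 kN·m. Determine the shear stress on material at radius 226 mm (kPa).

J = π(d_o⁴ − d_i⁴)/32 = π(0.508⁴ − 0.337⁴)/32 = 5.272×10^-3 m⁴.
Shear stress varies linearly with radius: τ = T·r/J = 903000 × 0.226 / 5.272×10^-3 = 3.871×10^7 Pa.

38700 kPa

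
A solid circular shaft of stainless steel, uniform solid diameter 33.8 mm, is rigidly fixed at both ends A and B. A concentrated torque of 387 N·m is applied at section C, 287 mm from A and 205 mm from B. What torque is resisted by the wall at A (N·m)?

161 N·m

With uniform GJ and both ends fixed, compatibility θ_AC = θ_CB gives T_A·a = T_B·b, together with T_A + T_B = T₀.
T_A = T₀·b/(a+b) = 387.0·205/492.0 = 161.2 N·m; T_B = 225.8 N·m.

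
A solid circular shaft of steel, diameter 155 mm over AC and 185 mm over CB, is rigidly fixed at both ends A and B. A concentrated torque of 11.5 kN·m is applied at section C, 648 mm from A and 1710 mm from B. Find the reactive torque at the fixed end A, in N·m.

Compatibility: T_A·a/J_AC = T_B·b/J_CB with T_A + T_B = T₀.
J_AC = 5.67×10^-5 m⁴, J_CB = 1.15×10^-4 m⁴, so T_A = T₀·(J_AC/a)/((J_AC/a)+(J_CB/b)) = 6501 N·m, T_B = 4999 N·m.

6500 N·m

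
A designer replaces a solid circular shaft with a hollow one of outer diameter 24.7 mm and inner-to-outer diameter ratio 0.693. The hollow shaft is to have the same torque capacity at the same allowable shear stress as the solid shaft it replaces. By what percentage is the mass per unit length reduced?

38.1 %

Equal τ_max and T ⇒ the solid shaft needs d_s³ = d_o³(1−k⁴), so d_s = 24.7·(1−0.693⁴)^(1/3) = 22.63 mm.
Area ratio A_h/A_s = d_o²(1−k²)/d_s² = (1−k²)/(1−k⁴)^(2/3) = 0.6190.
Mass saving = 1 − 0.6190 = 38.1 %.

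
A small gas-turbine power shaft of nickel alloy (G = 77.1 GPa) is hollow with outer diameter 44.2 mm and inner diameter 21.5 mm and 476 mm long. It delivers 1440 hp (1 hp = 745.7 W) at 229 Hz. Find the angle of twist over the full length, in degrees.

ω = 2π·229 = 1439 rad/s, so T = P/ω = 1440×745.7 / 1439 = 746.3 N·m.
J = π(d_o⁴ − d_i⁴)/32 = π(0.0442⁴ − 0.0215⁴)/32 = 3.537×10^-7 m⁴.
θ = T·L/(G·J) = 746.3 × 0.476 / (77.1×10⁹ × 3.537×10^-7) = 0.01303 rad.

0.746°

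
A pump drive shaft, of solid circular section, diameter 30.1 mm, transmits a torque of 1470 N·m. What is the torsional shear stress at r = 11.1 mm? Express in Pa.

J = πd⁴/32 = π(0.0301)⁴/32 = 8.059×10^-8 m⁴.
Shear stress varies linearly with radius: τ = T·r/J = 1470 × 0.0111 / 8.059×10^-8 = 2.025×10^8 Pa.

2.02e8 Pa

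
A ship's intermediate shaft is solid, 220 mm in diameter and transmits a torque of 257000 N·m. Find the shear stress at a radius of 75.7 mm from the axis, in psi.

12300 psi

J = πd⁴/32 = π(0.220)⁴/32 = 2.300×10^-4 m⁴.
Shear stress varies linearly with radius: τ = T·r/J = 257000 × 0.0757 / 2.300×10^-4 = 8.459×10^7 Pa.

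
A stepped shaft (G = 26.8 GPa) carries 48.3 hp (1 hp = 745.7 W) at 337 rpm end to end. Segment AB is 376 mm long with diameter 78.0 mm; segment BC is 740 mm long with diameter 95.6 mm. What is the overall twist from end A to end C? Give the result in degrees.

ω = 2π·337/60 = 35.29 rad/s, so T = P/ω = 48.3×745.7 / 35.29 = 1021 N·m.
J_AB = π(0.0780)⁴/32 = 3.63×10^-6 m⁴; J_BC = π(0.0956)⁴/32 = 8.20×10^-6 m⁴.
θ = (T/G)·Σ L_i/J_i = (1021/26.8×10⁹)·(0.376/3.63×10^-6 + 0.740/8.20×10^-6) = 7.377×10^-3 rad.

0.423°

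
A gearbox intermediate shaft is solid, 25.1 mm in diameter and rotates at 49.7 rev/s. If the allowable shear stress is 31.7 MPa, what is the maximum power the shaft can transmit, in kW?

30.7 kW

J = πd⁴/32 = π(0.0251)⁴/32 = 3.897×10^-8 m⁴.
T_max = τ_allow·J/r = 3.17×10^7 × 3.897×10^-8 / 0.0126 = 98.43 N·m.
ω = 2π·49.7 = 312.3 rad/s, so P_max = T_max·ω = 3.074×10^4 W.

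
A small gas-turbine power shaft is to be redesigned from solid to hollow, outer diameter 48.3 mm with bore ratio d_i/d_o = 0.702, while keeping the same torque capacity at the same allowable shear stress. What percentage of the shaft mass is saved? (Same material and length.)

Equal τ_max and T ⇒ the solid shaft needs d_s³ = d_o³(1−k⁴), so d_s = 48.3·(1−0.702⁴)^(1/3) = 44.02 mm.
Area ratio A_h/A_s = d_o²(1−k²)/d_s² = (1−k²)/(1−k⁴)^(2/3) = 0.6106.
Mass saving = 1 − 0.6106 = 38.9 %.

38.9 %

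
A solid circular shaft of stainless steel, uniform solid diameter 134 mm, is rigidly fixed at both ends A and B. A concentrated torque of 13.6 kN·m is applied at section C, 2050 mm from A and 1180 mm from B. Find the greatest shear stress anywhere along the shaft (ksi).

2.65 ksi

With uniform GJ and both ends fixed, compatibility θ_AC = θ_CB gives T_A·a = T_B·b, together with T_A + T_B = T₀.
T_A = T₀·b/(a+b) = 13600·1180/3230 = 4968 N·m; T_B = 8632 N·m.
τ in each portion: τ_AC = 1.05×10^7 Pa, τ_CB = 1.83×10^7 Pa; maximum is in CB.
τ_max = T_CB·r/J = 8632·0.0670/3.17×10^-5 = 1.827×10^7 Pa.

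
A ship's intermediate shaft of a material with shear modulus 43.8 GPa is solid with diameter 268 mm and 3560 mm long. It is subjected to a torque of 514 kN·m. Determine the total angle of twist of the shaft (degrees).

J = πd⁴/32 = π(0.268)⁴/32 = 5.065×10^-4 m⁴.
θ = T·L/(G·J) = 514000 × 3.56 / (43.8×10⁹ × 5.065×10^-4) = 0.08249 rad.

4.73°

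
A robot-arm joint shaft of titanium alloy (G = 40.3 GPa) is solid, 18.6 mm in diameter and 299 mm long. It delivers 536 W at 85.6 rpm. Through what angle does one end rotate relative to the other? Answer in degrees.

2.16°

ω = 2π·85.6/60 = 8.964 rad/s, so T = P/ω = 536 / 8.964 = 59.79 N·m.
J = πd⁴/32 = π(0.0186)⁴/32 = 1.175×10^-8 m⁴.
θ = T·L/(G·J) = 59.79 × 0.299 / (40.3×10⁹ × 1.175×10^-8) = 0.03776 rad.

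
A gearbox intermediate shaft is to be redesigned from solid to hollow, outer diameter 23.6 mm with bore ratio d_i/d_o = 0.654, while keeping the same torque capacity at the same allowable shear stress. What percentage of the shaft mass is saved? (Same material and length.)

Equal τ_max and T ⇒ the solid shaft needs d_s³ = d_o³(1−k⁴), so d_s = 23.6·(1−0.654⁴)^(1/3) = 22.06 mm.
Area ratio A_h/A_s = d_o²(1−k²)/d_s² = (1−k²)/(1−k⁴)^(2/3) = 0.6548.
Mass saving = 1 − 0.6548 = 34.5 %.

34.5 %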